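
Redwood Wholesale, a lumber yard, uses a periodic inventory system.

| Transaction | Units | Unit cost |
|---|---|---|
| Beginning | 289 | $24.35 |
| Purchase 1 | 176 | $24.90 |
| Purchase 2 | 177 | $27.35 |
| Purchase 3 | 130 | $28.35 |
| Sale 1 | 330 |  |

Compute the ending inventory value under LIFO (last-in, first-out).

Sale 1 (330) [LIFO — newest first]: 130 @ $28.35 + 177 @ $27.35 + 23 @ $24.90 = $9,099.15
Ending inventory: 289 @ $24.35 + 153 @ $24.90 = $10,846.85

Ending inventory = $10,846.85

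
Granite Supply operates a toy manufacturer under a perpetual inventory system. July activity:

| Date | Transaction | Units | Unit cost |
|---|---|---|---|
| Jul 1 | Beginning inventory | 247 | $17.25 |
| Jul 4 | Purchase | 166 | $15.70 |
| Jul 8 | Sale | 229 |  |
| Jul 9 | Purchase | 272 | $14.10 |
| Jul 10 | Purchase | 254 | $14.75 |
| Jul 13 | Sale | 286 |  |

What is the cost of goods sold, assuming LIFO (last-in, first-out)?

COGS = $7,890.65

Jul 8, 229 sold [LIFO — newest first]: 166 @ $15.70 + 63 @ $17.25 = $3,692.95
Jul 13, 286 sold [LIFO — newest first]: 254 @ $14.75 + 32 @ $14.10 = $4,197.70
Total COGS = $3,692.95 + $4,197.70 = $7,890.65
Ending inventory: 184 @ $17.25 + 240 @ $14.10 = $6,558.00
Check: goods available $14,448.65 = COGS $7,890.65 + ending $6,558.00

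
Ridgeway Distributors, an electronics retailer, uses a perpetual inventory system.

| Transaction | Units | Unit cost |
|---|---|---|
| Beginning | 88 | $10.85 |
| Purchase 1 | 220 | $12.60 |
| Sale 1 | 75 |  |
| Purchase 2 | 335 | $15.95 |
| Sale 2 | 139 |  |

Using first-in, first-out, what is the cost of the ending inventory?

Sale 1 (75) [FIFO — oldest first]: 75 @ $10.85 = $813.75
Sale 2 (139) [FIFO — oldest first]: 13 @ $10.85 + 126 @ $12.60 = $1,728.65
Total COGS = $813.75 + $1,728.65 = $2,542.40
Ending inventory: 94 @ $12.60 + 335 @ $15.95 = $6,527.65
Check: goods available $9,070.05 = COGS $2,542.40 + ending $6,527.65

Ending inventory = $6,527.65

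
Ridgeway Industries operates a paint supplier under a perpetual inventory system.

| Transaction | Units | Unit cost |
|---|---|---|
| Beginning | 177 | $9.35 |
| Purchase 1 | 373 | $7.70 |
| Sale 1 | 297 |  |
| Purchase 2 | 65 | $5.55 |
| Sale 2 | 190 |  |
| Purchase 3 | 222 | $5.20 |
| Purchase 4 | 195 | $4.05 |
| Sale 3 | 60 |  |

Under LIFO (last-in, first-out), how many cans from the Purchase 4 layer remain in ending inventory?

135

Sale 1 (297) [LIFO — newest first]: 297 @ $7.70 = $2,286.90
Sale 2 (190) [LIFO — newest first]: 65 @ $5.55 + 76 @ $7.70 + 49 @ $9.35 = $1,404.10
Sale 3 (60) [LIFO — newest first]: 60 @ $4.05 = $243.00
Total COGS = $2,286.90 + $1,404.10 + $243.00 = $3,934.00
Ending inventory: 128 @ $9.35 + 222 @ $5.20 + 135 @ $4.05 = $2,897.95
Check: goods available $6,831.95 = COGS $3,934.00 + ending $2,897.95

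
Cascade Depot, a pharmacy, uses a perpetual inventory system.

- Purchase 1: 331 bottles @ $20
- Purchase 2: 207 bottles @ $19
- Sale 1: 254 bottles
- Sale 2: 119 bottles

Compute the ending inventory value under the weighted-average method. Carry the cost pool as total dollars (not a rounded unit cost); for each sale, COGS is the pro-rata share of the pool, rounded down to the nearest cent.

After Purchase 1: 331 on hand, pool $6,620.00 (≈ $20.0000 each)
After Purchase 2: 538 on hand, pool $10,553.00 (≈ $19.6152 each)
Sale 1, sell 254: 254/538 × $10,553.00 → $4,982.27
Sale 2, sell 119: 119/284 × $5,570.73 → $2,334.21
Total COGS = $4,982.27 + $2,334.21 = $7,316.48
Ending inventory (cost pool remaining) = $3,236.52
Check: goods available $10,553.00 = COGS $7,316.48 + ending $3,236.52

Ending inventory = $3,236.52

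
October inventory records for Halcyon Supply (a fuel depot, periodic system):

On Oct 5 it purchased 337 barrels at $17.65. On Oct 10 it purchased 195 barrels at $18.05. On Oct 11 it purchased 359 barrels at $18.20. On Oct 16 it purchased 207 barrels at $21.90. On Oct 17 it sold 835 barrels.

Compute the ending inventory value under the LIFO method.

Oct 17, 835 sold [LIFO — newest first]: 207 @ $21.90 + 359 @ $18.20 + 195 @ $18.05 + 74 @ $17.65 = $15,892.95
Ending inventory: 263 @ $17.65 = $4,641.95
Check: goods available $20,534.90 = COGS $15,892.95 + ending $4,641.95

Ending inventory = $4,641.95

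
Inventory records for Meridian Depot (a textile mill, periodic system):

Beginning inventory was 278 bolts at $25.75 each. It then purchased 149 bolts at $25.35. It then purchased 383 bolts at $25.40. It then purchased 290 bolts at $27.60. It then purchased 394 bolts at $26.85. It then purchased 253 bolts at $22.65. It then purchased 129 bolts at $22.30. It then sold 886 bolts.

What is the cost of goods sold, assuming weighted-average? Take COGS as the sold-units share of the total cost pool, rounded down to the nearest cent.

Sale 1, sell 886: 886/1876 × $47,853.90 → $22,600.50
Ending inventory (cost pool remaining) = $25,253.40
Check: goods available $47,853.90 = COGS $22,600.50 + ending $25,253.40

COGS = $22,600.50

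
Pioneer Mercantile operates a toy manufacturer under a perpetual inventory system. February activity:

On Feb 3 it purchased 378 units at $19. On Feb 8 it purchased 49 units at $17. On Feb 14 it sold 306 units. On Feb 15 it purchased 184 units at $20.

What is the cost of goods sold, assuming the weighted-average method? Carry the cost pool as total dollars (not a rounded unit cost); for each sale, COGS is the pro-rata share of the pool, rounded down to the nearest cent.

COGS = $5,743.77

After Feb 3: 378 on hand, pool $7,182.00 (≈ $19.0000 each)
After Feb 8: 427 on hand, pool $8,015.00 (≈ $18.7705 each)
Feb 14, sell 306: 306/427 × $8,015.00 → $5,743.77
After Feb 15: 305 on hand, pool $5,951.23 (≈ $19.5122 each)
Ending inventory (cost pool remaining) = $5,951.23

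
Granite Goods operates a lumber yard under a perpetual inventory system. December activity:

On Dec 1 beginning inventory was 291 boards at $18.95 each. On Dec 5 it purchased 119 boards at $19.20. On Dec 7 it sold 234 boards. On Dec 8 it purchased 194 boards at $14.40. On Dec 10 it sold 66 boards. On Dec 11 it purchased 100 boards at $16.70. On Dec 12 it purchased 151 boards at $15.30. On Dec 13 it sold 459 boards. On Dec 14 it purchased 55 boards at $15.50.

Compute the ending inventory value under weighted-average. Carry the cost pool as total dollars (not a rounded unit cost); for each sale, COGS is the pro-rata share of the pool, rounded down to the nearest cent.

Ending inventory = $2,413.82

After Dec 1: 291 on hand, pool $5,514.45 (≈ $18.9500 each)
After Dec 5: 410 on hand, pool $7,799.25 (≈ $19.0226 each)
Dec 7, sell 234: 234/410 × $7,799.25 → $4,451.27
After Dec 8: 370 on hand, pool $6,141.58 (≈ $16.5989 each)
Dec 10, sell 66: 66/370 × $6,141.58 → $1,095.52
After Dec 11: 404 on hand, pool $6,716.06 (≈ $16.6239 each)
After Dec 12: 555 on hand, pool $9,026.36 (≈ $16.2637 each)
Dec 13, sell 459: 459/555 × $9,026.36 → $7,465.04
After Dec 14: 151 on hand, pool $2,413.82 (≈ $15.9856 each)
Total COGS = $4,451.27 + $1,095.52 + $7,465.04 = $13,011.83
Ending inventory (cost pool remaining) = $2,413.82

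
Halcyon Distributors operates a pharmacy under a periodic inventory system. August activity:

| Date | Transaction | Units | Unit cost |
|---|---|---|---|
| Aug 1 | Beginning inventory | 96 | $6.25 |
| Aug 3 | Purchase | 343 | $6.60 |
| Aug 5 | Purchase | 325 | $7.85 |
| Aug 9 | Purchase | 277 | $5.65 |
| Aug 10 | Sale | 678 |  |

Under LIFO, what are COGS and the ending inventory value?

Aug 10, 678 sold [LIFO — newest first]: 277 @ $5.65 + 325 @ $7.85 + 76 @ $6.60 = $4,617.90
Ending inventory: 96 @ $6.25 + 267 @ $6.60 = $2,362.20

COGS = $4,617.90; ending inventory = $2,362.20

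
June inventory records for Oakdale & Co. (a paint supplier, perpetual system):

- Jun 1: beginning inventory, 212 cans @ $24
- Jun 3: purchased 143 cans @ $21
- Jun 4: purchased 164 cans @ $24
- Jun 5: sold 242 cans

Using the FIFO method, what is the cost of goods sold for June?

COGS = $5,718

Jun 5, 242 sold [FIFO — oldest first]: 212 @ $24 + 30 @ $21 = $5,718
Ending inventory: 113 @ $21 + 164 @ $24 = $6,309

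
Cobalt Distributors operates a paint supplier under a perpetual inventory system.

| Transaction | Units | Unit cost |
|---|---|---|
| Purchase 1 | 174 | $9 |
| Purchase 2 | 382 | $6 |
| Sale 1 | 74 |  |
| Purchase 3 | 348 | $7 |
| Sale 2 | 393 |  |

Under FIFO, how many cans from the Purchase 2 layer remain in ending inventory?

89

Sale 1 (74) [FIFO — oldest first]: 74 @ $9 = $666
Sale 2 (393) [FIFO — oldest first]: 100 @ $9 + 293 @ $6 = $2,658
Total COGS = $666 + $2,658 = $3,324
Ending inventory: 89 @ $6 + 348 @ $7 = $2,970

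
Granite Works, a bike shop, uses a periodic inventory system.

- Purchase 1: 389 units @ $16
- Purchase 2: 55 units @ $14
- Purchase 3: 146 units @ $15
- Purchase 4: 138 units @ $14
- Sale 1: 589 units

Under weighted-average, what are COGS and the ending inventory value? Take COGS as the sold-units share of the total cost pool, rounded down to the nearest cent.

COGS = $8,993.57; ending inventory = $2,122.43

Sale 1, sell 589: 589/728 × $11,116.00 → $8,993.57
Ending inventory (cost pool remaining) = $2,122.43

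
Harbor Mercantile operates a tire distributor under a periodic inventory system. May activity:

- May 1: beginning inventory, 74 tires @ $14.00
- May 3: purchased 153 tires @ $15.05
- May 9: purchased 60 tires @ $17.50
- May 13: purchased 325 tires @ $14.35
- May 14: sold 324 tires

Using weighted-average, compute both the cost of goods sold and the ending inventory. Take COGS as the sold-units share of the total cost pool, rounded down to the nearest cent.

COGS = $4,792.44; ending inventory = $4,259.96

May 14, sell 324: 324/612 × $9,052.40 → $4,792.44
Ending inventory (cost pool remaining) = $4,259.96
Check: goods available $9,052.40 = COGS $4,792.44 + ending $4,259.96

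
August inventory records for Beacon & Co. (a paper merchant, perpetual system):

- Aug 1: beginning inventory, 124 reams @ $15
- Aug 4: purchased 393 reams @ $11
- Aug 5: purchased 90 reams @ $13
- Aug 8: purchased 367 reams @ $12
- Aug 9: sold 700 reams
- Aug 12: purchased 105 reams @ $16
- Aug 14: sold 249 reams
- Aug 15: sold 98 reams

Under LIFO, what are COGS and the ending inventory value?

COGS = $12,957; ending inventory = $480

Aug 9, 700 sold [LIFO — newest first]: 367 @ $12 + 90 @ $13 + 243 @ $11 = $8,247
Aug 14, 249 sold [LIFO — newest first]: 105 @ $16 + 144 @ $11 = $3,264
Aug 15, 98 sold [LIFO — newest first]: 6 @ $11 + 92 @ $15 = $1,446
Total COGS = $8,247 + $3,264 + $1,446 = $12,957
Ending inventory: 32 @ $15 = $480
Check: goods available $13,437 = COGS $12,957 + ending $480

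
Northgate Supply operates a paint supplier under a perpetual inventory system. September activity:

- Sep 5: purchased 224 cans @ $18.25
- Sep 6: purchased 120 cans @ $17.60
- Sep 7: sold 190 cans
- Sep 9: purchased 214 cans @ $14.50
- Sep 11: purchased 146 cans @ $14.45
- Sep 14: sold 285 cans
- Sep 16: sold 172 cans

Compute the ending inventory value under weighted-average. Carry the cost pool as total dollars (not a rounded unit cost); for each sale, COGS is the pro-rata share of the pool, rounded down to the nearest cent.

Ending inventory = $885.87

After Sep 5: 224 on hand, pool $4,088.00 (≈ $18.2500 each)
After Sep 6: 344 on hand, pool $6,200.00 (≈ $18.0233 each)
Sep 7, sell 190: 190/344 × $6,200.00 → $3,424.41
After Sep 9: 368 on hand, pool $5,878.59 (≈ $15.9744 each)
After Sep 11: 514 on hand, pool $7,988.29 (≈ $15.5414 each)
Sep 14, sell 285: 285/514 × $7,988.29 → $4,429.30
Sep 16, sell 172: 172/229 × $3,558.99 → $2,673.12
Total COGS = $3,424.41 + $4,429.30 + $2,673.12 = $10,526.83
Ending inventory (cost pool remaining) = $885.87
Check: goods available $11,412.70 = COGS $10,526.83 + ending $885.87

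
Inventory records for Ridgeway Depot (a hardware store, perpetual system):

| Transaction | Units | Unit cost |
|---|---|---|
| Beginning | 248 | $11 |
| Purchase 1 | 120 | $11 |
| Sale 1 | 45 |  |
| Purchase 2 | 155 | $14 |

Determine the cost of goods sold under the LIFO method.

COGS = $495

Sale 1 (45) [LIFO — newest first]: 45 @ $11 = $495
Ending inventory: 248 @ $11 + 75 @ $11 + 155 @ $14 = $5,723
Check: goods available $6,218 = COGS $495 + ending $5,723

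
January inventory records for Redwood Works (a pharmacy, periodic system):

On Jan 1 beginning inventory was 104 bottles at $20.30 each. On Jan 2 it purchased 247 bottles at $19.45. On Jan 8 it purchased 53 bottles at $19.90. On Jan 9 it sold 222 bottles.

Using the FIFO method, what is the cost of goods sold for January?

Jan 9, 222 sold [FIFO — oldest first]: 104 @ $20.30 + 118 @ $19.45 = $4,406.30
Ending inventory: 129 @ $19.45 + 53 @ $19.90 = $3,563.75

COGS = $4,406.30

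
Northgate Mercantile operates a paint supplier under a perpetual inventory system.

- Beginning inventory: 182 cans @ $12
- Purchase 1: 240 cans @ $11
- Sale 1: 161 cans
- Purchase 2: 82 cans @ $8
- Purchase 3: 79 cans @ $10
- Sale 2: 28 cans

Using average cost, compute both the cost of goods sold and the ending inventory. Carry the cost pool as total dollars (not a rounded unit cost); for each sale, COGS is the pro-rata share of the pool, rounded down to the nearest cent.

COGS = $2,134.33; ending inventory = $4,135.67

After Beginning: 182 on hand, pool $2,184.00 (≈ $12.0000 each)
After Purchase 1: 422 on hand, pool $4,824.00 (≈ $11.4313 each)
Sale 1, sell 161: 161/422 × $4,824.00 → $1,840.43
After Purchase 2: 343 on hand, pool $3,639.57 (≈ $10.6110 each)
After Purchase 3: 422 on hand, pool $4,429.57 (≈ $10.4966 each)
Sale 2, sell 28: 28/422 × $4,429.57 → $293.90
Total COGS = $1,840.43 + $293.90 = $2,134.33
Ending inventory (cost pool remaining) = $4,135.67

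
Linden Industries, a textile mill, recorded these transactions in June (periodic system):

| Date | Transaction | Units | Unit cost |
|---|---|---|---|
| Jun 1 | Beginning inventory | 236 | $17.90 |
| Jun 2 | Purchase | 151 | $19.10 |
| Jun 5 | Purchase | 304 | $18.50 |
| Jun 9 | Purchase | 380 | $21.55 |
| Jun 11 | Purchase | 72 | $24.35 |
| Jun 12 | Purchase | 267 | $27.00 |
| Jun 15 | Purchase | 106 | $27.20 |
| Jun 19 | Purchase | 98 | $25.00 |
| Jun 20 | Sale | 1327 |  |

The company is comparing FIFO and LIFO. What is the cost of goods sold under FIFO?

FIFO COGS: 236 @ $17.90 + 151 @ $19.10 + 304 @ $18.50 + 380 @ $21.55 + 72 @ $24.35 + 184 @ $27.00 = $27,642.70
LIFO COGS: 98 @ $25.00 + 106 @ $27.20 + 267 @ $27.00 + 72 @ $24.35 + 380 @ $21.55 + 304 @ $18.50 + 100 @ $19.10 = $30,018.40

COGS = $27,642.70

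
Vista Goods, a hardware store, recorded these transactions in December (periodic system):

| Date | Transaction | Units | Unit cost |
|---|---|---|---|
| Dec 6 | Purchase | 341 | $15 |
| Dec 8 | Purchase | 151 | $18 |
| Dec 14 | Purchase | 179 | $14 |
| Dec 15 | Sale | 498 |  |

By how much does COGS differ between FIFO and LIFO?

$173

FIFO COGS: 341 @ $15 + 151 @ $18 + 6 @ $14 = $7,917
LIFO COGS: 179 @ $14 + 151 @ $18 + 168 @ $15 = $7,744
Difference = |$7,917 − $7,744| = $173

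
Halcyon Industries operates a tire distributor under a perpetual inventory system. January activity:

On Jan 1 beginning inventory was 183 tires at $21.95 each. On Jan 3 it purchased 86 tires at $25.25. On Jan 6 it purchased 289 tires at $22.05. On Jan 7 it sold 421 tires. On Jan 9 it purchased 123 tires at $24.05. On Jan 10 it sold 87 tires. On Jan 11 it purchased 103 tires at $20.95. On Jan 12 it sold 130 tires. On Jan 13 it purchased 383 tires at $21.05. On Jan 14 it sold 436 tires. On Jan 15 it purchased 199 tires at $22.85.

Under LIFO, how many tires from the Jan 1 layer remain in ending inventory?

Jan 7, 421 sold [LIFO — newest first]: 289 @ $22.05 + 86 @ $25.25 + 46 @ $21.95 = $9,553.65
Jan 10, 87 sold [LIFO — newest first]: 87 @ $24.05 = $2,092.35
Jan 12, 130 sold [LIFO — newest first]: 103 @ $20.95 + 27 @ $24.05 = $2,807.20
Jan 14, 436 sold [LIFO — newest first]: 383 @ $21.05 + 9 @ $24.05 + 44 @ $21.95 = $9,244.40
Total COGS = $9,553.65 + $2,092.35 + $2,807.20 + $9,244.40 = $23,697.60
Ending inventory: 93 @ $21.95 + 199 @ $22.85 = $6,588.50
Check: goods available $30,286.10 = COGS $23,697.60 + ending $6,588.50

93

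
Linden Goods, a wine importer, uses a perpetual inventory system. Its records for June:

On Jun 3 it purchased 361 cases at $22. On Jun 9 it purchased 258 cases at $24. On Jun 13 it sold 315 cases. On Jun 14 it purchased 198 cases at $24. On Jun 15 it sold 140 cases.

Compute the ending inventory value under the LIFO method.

Jun 13, 315 sold [LIFO — newest first]: 258 @ $24 + 57 @ $22 = $7,446
Jun 15, 140 sold [LIFO — newest first]: 140 @ $24 = $3,360
Total COGS = $7,446 + $3,360 = $10,806
Ending inventory: 304 @ $22 + 58 @ $24 = $8,080
Check: goods available $18,886 = COGS $10,806 + ending $8,080

Ending inventory = $8,080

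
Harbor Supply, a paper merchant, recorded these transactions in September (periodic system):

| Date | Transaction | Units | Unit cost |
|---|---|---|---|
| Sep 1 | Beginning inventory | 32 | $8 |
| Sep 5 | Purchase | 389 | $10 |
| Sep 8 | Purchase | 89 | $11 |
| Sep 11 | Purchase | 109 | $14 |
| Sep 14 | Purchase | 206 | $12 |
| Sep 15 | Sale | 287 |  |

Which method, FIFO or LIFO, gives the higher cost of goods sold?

LIFO

FIFO COGS: 32 @ $8 + 255 @ $10 = $2,806
LIFO COGS: 206 @ $12 + 81 @ $14 = $3,606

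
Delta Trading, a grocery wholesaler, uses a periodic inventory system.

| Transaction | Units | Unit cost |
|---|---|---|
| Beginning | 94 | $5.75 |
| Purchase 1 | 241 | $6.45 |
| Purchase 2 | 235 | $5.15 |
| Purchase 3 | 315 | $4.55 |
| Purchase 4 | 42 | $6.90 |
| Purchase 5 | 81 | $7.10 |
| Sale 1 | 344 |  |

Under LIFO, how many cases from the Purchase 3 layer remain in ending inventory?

94

Sale 1 (344) [LIFO — newest first]: 81 @ $7.10 + 42 @ $6.90 + 221 @ $4.55 = $1,870.45
Ending inventory: 94 @ $5.75 + 241 @ $6.45 + 235 @ $5.15 + 94 @ $4.55 = $3,732.90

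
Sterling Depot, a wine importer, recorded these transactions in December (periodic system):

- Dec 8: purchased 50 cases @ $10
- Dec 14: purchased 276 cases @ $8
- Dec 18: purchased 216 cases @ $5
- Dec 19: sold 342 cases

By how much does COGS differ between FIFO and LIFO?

FIFO COGS: 50 @ $10 + 276 @ $8 + 16 @ $5 = $2,788
LIFO COGS: 216 @ $5 + 126 @ $8 = $2,088
Difference = |$2,788 − $2,088| = $700

$700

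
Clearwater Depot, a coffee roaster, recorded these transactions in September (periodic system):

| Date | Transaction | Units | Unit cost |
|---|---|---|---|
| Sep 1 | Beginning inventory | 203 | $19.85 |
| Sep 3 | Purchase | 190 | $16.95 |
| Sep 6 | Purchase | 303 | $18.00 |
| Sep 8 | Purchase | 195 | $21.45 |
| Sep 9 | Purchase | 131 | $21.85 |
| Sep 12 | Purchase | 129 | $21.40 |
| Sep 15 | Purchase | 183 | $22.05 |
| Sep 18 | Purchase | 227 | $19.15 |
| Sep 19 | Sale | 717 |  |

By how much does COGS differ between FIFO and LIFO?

$1,858.80

FIFO COGS: 203 @ $19.85 + 190 @ $16.95 + 303 @ $18.00 + 21 @ $21.45 = $13,154.50
LIFO COGS: 227 @ $19.15 + 183 @ $22.05 + 129 @ $21.40 + 131 @ $21.85 + 47 @ $21.45 = $15,013.30
Difference = |$13,154.50 − $15,013.30| = $1,858.80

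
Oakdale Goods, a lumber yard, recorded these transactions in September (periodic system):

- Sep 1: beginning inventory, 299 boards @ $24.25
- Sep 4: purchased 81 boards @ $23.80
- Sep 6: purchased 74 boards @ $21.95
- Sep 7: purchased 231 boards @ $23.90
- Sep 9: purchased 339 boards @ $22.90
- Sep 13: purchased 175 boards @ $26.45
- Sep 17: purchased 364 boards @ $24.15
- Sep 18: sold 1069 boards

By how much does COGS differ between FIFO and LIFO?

$470.25

FIFO COGS: 299 @ $24.25 + 81 @ $23.80 + 74 @ $21.95 + 231 @ $23.90 + 339 @ $22.90 + 45 @ $26.45 = $25,277.10
LIFO COGS: 364 @ $24.15 + 175 @ $26.45 + 339 @ $22.90 + 191 @ $23.90 = $25,747.35
Difference = |$25,277.10 − $25,747.35| = $470.25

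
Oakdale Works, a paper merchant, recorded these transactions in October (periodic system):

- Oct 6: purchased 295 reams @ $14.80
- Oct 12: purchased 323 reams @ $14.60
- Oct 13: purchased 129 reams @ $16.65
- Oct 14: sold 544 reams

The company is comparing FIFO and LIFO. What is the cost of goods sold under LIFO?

COGS = $8,225.25

FIFO COGS: 295 @ $14.80 + 249 @ $14.60 = $8,001.40
LIFO COGS: 129 @ $16.65 + 323 @ $14.60 + 92 @ $14.80 = $8,225.25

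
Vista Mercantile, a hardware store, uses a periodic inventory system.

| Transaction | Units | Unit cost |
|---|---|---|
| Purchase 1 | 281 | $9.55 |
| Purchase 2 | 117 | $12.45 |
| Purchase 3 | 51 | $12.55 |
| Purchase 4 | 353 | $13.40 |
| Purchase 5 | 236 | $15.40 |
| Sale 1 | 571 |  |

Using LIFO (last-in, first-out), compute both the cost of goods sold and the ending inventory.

COGS = $8,123.40; ending inventory = $5,021.45

Sale 1 (571) [LIFO — newest first]: 236 @ $15.40 + 335 @ $13.40 = $8,123.40
Ending inventory: 281 @ $9.55 + 117 @ $12.45 + 51 @ $12.55 + 18 @ $13.40 = $5,021.45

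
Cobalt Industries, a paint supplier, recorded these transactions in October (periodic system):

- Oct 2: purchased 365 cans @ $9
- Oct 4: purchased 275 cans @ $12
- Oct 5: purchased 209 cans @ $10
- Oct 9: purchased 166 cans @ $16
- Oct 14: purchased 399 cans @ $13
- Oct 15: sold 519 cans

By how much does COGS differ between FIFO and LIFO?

FIFO COGS: 365 @ $9 + 154 @ $12 = $5,133
LIFO COGS: 399 @ $13 + 120 @ $16 = $7,107
Difference = |$5,133 − $7,107| = $1,974

$1,974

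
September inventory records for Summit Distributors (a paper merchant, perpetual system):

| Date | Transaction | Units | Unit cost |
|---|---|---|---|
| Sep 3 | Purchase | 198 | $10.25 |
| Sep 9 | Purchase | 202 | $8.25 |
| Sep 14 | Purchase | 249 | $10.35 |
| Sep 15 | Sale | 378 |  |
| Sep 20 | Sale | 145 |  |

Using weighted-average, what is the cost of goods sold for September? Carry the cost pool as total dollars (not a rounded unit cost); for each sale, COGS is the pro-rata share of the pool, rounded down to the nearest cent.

After Sep 3: 198 on hand, pool $2,029.50 (≈ $10.2500 each)
After Sep 9: 400 on hand, pool $3,696.00 (≈ $9.2400 each)
After Sep 14: 649 on hand, pool $6,273.15 (≈ $9.6659 each)
Sep 15, sell 378: 378/649 × $6,273.15 → $3,653.69
Sep 20, sell 145: 145/271 × $2,619.46 → $1,401.55
Total COGS = $3,653.69 + $1,401.55 = $5,055.24
Ending inventory (cost pool remaining) = $1,217.91

COGS = $5,055.24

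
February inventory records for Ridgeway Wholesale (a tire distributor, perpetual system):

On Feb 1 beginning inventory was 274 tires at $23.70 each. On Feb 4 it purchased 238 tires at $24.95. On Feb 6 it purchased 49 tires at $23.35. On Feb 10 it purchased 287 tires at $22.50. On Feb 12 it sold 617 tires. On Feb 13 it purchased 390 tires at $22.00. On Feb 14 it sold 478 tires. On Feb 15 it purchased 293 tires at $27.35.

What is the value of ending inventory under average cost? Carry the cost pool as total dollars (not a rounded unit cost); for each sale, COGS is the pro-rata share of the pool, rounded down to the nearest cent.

Ending inventory = $11,245.97

After Feb 1: 274 on hand, pool $6,493.80 (≈ $23.7000 each)
After Feb 4: 512 on hand, pool $12,431.90 (≈ $24.2811 each)
After Feb 6: 561 on hand, pool $13,576.05 (≈ $24.1997 each)
After Feb 10: 848 on hand, pool $20,033.55 (≈ $23.6245 each)
Feb 12, sell 617: 617/848 × $20,033.55 → $14,576.29
After Feb 13: 621 on hand, pool $14,037.26 (≈ $22.6043 each)
Feb 14, sell 478: 478/621 × $14,037.26 → $10,804.84
After Feb 15: 436 on hand, pool $11,245.97 (≈ $25.7935 each)
Total COGS = $14,576.29 + $10,804.84 = $25,381.13
Ending inventory (cost pool remaining) = $11,245.97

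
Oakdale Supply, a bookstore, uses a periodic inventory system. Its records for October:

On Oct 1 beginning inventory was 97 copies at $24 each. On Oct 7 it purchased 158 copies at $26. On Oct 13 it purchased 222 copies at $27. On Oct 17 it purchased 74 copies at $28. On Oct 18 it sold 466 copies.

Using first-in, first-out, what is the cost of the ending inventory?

Ending inventory = $2,369

Oct 18, 466 sold [FIFO — oldest first]: 97 @ $24 + 158 @ $26 + 211 @ $27 = $12,133
Ending inventory: 11 @ $27 + 74 @ $28 = $2,369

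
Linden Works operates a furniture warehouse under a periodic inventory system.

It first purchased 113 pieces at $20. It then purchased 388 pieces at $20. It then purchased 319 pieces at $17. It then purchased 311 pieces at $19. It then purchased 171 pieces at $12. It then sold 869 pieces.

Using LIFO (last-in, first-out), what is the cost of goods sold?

COGS = $14,744

Sale 1 (869) [LIFO — newest first]: 171 @ $12 + 311 @ $19 + 319 @ $17 + 68 @ $20 = $14,744
Ending inventory: 113 @ $20 + 320 @ $20 = $8,660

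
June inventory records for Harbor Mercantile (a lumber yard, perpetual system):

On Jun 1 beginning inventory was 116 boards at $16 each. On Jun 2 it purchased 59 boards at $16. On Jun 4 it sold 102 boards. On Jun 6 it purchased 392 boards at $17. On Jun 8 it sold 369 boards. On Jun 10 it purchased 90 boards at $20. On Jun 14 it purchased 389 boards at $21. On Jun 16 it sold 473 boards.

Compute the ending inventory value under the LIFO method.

Jun 4, 102 sold [LIFO — newest first]: 59 @ $16 + 43 @ $16 = $1,632
Jun 8, 369 sold [LIFO — newest first]: 369 @ $17 = $6,273
Jun 16, 473 sold [LIFO — newest first]: 389 @ $21 + 84 @ $20 = $9,849
Total COGS = $1,632 + $6,273 + $9,849 = $17,754
Ending inventory: 73 @ $16 + 23 @ $17 + 6 @ $20 = $1,679
Check: goods available $19,433 = COGS $17,754 + ending $1,679

Ending inventory = $1,679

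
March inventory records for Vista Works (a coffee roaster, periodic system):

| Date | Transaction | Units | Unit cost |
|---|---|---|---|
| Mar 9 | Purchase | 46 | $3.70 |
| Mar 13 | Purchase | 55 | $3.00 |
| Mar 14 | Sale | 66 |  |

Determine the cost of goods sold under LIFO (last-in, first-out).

COGS = $205.70

Mar 14, 66 sold [LIFO — newest first]: 55 @ $3.00 + 11 @ $3.70 = $205.70
Ending inventory: 35 @ $3.70 = $129.50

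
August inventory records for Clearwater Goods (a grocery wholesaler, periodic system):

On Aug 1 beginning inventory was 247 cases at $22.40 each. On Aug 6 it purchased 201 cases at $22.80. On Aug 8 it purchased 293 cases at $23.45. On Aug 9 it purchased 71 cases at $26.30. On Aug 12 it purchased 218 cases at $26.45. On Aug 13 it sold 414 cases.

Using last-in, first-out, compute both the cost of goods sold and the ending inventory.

COGS = $10,564.65; ending inventory = $14,055.20

Aug 13, 414 sold [LIFO — newest first]: 218 @ $26.45 + 71 @ $26.30 + 125 @ $23.45 = $10,564.65
Ending inventory: 247 @ $22.40 + 201 @ $22.80 + 168 @ $23.45 = $14,055.20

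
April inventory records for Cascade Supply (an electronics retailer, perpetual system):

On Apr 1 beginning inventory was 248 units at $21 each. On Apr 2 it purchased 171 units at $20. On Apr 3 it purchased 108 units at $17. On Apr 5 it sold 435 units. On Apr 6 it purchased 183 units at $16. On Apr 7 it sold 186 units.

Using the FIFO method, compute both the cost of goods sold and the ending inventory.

Apr 5, 435 sold [FIFO — oldest first]: 248 @ $21 + 171 @ $20 + 16 @ $17 = $8,900
Apr 7, 186 sold [FIFO — oldest first]: 92 @ $17 + 94 @ $16 = $3,068
Total COGS = $8,900 + $3,068 = $11,968
Ending inventory: 89 @ $16 = $1,424
Check: goods available $13,392 = COGS $11,968 + ending $1,424

COGS = $11,968; ending inventory = $1,424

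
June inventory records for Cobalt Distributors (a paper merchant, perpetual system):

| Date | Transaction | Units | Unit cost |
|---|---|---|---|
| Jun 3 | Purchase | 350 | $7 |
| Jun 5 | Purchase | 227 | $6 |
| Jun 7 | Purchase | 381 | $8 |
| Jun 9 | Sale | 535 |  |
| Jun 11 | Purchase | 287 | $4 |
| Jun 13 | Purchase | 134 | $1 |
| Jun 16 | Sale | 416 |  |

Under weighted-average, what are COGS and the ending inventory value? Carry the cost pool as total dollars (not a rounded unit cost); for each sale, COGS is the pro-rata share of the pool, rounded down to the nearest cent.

After Jun 3: 350 on hand, pool $2,450.00 (≈ $7.0000 each)
After Jun 5: 577 on hand, pool $3,812.00 (≈ $6.6066 each)
After Jun 7: 958 on hand, pool $6,860.00 (≈ $7.1608 each)
Jun 9, sell 535: 535/958 × $6,860.00 → $3,831.00
After Jun 11: 710 on hand, pool $4,177.00 (≈ $5.8831 each)
After Jun 13: 844 on hand, pool $4,311.00 (≈ $5.1078 each)
Jun 16, sell 416: 416/844 × $4,311.00 → $2,124.85
Total COGS = $3,831.00 + $2,124.85 = $5,955.85
Ending inventory (cost pool remaining) = $2,186.15

COGS = $5,955.85; ending inventory = $2,186.15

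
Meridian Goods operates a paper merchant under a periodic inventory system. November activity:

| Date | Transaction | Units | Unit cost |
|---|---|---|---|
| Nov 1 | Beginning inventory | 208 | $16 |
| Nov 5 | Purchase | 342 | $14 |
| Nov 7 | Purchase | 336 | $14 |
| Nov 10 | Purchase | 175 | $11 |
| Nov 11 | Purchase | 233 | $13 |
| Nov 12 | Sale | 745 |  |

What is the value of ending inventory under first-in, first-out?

Ending inventory = $6,928

Nov 12, 745 sold [FIFO — oldest first]: 208 @ $16 + 342 @ $14 + 195 @ $14 = $10,846
Ending inventory: 141 @ $14 + 175 @ $11 + 233 @ $13 = $6,928
Check: goods available $17,774 = COGS $10,846 + ending $6,928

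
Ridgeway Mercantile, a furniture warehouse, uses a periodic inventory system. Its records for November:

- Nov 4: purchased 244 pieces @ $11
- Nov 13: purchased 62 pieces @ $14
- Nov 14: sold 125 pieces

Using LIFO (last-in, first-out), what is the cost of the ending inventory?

Nov 14, 125 sold [LIFO — newest first]: 62 @ $14 + 63 @ $11 = $1,561
Ending inventory: 181 @ $11 = $1,991
Check: goods available $3,552 = COGS $1,561 + ending $1,991

Ending inventory = $1,991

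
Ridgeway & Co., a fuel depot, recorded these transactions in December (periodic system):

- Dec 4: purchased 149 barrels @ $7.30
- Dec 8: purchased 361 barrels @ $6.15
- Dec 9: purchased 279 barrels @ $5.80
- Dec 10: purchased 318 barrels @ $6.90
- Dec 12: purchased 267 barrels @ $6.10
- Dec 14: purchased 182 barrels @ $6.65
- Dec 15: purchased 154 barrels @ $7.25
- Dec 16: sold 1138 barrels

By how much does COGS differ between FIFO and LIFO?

FIFO COGS: 149 @ $7.30 + 361 @ $6.15 + 279 @ $5.80 + 318 @ $6.90 + 31 @ $6.10 = $7,309.35
LIFO COGS: 154 @ $7.25 + 182 @ $6.65 + 267 @ $6.10 + 318 @ $6.90 + 217 @ $5.80 = $7,408.30
Difference = |$7,309.35 − $7,408.30| = $98.95

$98.95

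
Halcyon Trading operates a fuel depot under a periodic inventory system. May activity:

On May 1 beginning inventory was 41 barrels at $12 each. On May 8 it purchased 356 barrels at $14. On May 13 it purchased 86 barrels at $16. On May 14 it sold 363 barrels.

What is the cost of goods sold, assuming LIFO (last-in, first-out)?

May 14, 363 sold [LIFO — newest first]: 86 @ $16 + 277 @ $14 = $5,254
Ending inventory: 41 @ $12 + 79 @ $14 = $1,598

COGS = $5,254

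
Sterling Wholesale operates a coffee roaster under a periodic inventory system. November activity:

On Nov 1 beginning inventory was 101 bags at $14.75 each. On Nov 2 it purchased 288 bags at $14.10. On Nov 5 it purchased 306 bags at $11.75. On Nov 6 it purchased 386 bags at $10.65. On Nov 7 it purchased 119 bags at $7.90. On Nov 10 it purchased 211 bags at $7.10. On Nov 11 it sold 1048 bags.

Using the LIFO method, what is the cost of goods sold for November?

Nov 11, 1048 sold [LIFO — newest first]: 211 @ $7.10 + 119 @ $7.90 + 386 @ $10.65 + 306 @ $11.75 + 26 @ $14.10 = $10,511.20
Ending inventory: 101 @ $14.75 + 262 @ $14.10 = $5,183.95

COGS = $10,511.20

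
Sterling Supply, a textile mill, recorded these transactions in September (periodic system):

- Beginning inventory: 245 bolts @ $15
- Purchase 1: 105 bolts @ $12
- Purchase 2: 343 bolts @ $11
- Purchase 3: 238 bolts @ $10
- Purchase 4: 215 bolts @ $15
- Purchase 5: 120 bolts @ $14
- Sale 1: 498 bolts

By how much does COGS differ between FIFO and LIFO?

FIFO COGS: 245 @ $15 + 105 @ $12 + 148 @ $11 = $6,563
LIFO COGS: 120 @ $14 + 215 @ $15 + 163 @ $10 = $6,535
Difference = |$6,563 − $6,535| = $28

$28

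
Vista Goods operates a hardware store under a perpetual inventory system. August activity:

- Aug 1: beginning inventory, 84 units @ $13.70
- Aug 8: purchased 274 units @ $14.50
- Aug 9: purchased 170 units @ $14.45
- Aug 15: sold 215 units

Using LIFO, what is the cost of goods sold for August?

COGS = $3,109.00

Aug 15, 215 sold [LIFO — newest first]: 170 @ $14.45 + 45 @ $14.50 = $3,109.00
Ending inventory: 84 @ $13.70 + 229 @ $14.50 = $4,471.30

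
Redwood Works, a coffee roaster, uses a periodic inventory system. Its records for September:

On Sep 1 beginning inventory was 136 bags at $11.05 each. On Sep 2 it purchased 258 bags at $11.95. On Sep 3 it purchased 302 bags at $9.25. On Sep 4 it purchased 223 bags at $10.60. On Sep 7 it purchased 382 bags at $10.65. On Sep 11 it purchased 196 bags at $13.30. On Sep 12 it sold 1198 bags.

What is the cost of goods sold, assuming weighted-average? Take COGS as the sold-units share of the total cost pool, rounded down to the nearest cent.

COGS = $13,139.02

Sep 12, sell 1198: 1198/1497 × $16,418.30 → $13,139.02
Ending inventory (cost pool remaining) = $3,279.28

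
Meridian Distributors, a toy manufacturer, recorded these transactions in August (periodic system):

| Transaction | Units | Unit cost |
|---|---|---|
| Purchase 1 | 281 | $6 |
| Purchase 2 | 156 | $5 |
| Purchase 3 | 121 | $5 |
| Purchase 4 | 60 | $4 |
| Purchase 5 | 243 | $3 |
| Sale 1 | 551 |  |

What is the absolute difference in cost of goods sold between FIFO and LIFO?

FIFO COGS: 281 @ $6 + 156 @ $5 + 114 @ $5 = $3,036
LIFO COGS: 243 @ $3 + 60 @ $4 + 121 @ $5 + 127 @ $5 = $2,209
Difference = |$3,036 − $2,209| = $827

$827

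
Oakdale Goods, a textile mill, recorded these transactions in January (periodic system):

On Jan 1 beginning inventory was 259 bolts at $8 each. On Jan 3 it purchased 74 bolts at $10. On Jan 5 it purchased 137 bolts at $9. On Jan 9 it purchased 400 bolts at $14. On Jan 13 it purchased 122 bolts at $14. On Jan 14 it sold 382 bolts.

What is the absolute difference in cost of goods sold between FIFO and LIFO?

$2,095

FIFO COGS: 259 @ $8 + 74 @ $10 + 49 @ $9 = $3,253
LIFO COGS: 122 @ $14 + 260 @ $14 = $5,348
Difference = |$3,253 − $5,348| = $2,095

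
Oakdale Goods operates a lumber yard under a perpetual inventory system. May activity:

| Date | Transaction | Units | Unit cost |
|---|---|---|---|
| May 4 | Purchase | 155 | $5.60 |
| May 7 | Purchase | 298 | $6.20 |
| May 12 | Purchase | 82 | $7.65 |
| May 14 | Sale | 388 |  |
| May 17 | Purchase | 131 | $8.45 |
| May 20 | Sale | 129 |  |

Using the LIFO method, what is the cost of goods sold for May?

May 14, 388 sold [LIFO — newest first]: 82 @ $7.65 + 298 @ $6.20 + 8 @ $5.60 = $2,519.70
May 20, 129 sold [LIFO — newest first]: 129 @ $8.45 = $1,090.05
Total COGS = $2,519.70 + $1,090.05 = $3,609.75
Ending inventory: 147 @ $5.60 + 2 @ $8.45 = $840.10

COGS = $3,609.75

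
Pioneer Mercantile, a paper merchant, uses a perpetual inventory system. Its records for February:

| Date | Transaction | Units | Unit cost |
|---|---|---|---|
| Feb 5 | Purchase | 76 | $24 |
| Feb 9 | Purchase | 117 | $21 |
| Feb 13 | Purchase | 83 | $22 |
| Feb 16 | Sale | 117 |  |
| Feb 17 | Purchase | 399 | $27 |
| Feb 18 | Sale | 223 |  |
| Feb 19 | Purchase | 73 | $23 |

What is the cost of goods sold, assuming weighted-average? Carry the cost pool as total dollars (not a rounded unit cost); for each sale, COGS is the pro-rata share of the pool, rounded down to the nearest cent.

COGS = $8,300.17

After Feb 5: 76 on hand, pool $1,824.00 (≈ $24.0000 each)
After Feb 9: 193 on hand, pool $4,281.00 (≈ $22.1813 each)
After Feb 13: 276 on hand, pool $6,107.00 (≈ $22.1268 each)
Feb 16, sell 117: 117/276 × $6,107.00 → $2,588.83
After Feb 17: 558 on hand, pool $14,291.17 (≈ $25.6114 each)
Feb 18, sell 223: 223/558 × $14,291.17 → $5,711.34
After Feb 19: 408 on hand, pool $10,258.83 (≈ $25.1442 each)
Total COGS = $2,588.83 + $5,711.34 = $8,300.17
Ending inventory (cost pool remaining) = $10,258.83
Check: goods available $18,559.00 = COGS $8,300.17 + ending $10,258.83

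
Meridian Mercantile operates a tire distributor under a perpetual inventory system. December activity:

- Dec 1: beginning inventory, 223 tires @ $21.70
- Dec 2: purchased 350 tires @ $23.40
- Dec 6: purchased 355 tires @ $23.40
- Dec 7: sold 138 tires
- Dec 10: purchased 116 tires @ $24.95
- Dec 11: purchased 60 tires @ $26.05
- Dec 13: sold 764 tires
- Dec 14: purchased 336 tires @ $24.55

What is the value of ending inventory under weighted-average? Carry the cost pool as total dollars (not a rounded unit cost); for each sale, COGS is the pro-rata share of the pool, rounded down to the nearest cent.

After Dec 1: 223 on hand, pool $4,839.10 (≈ $21.7000 each)
After Dec 2: 573 on hand, pool $13,029.10 (≈ $22.7384 each)
After Dec 6: 928 on hand, pool $21,336.10 (≈ $22.9915 each)
Dec 7, sell 138: 138/928 × $21,336.10 → $3,172.82
After Dec 10: 906 on hand, pool $21,057.48 (≈ $23.2423 each)
After Dec 11: 966 on hand, pool $22,620.48 (≈ $23.4166 each)
Dec 13, sell 764: 764/966 × $22,620.48 → $17,890.31
After Dec 14: 538 on hand, pool $12,978.97 (≈ $24.1245 each)
Total COGS = $3,172.82 + $17,890.31 = $21,063.13
Ending inventory (cost pool remaining) = $12,978.97

Ending inventory = $12,978.97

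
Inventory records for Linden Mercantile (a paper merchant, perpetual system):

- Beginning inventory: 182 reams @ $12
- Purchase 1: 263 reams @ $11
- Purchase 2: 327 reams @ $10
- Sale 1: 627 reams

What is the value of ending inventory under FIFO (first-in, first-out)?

Sale 1 (627) [FIFO — oldest first]: 182 @ $12 + 263 @ $11 + 182 @ $10 = $6,897
Ending inventory: 145 @ $10 = $1,450

Ending inventory = $1,450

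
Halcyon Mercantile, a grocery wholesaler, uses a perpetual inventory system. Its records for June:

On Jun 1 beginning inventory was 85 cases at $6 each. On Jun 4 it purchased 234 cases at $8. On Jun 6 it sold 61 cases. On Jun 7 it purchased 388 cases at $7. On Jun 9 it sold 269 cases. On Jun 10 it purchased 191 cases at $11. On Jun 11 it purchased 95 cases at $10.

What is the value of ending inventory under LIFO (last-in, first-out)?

Jun 6, 61 sold [LIFO — newest first]: 61 @ $8 = $488
Jun 9, 269 sold [LIFO — newest first]: 269 @ $7 = $1,883
Total COGS = $488 + $1,883 = $2,371
Ending inventory: 85 @ $6 + 173 @ $8 + 119 @ $7 + 191 @ $11 + 95 @ $10 = $5,778
Check: goods available $8,149 = COGS $2,371 + ending $5,778

Ending inventory = $5,778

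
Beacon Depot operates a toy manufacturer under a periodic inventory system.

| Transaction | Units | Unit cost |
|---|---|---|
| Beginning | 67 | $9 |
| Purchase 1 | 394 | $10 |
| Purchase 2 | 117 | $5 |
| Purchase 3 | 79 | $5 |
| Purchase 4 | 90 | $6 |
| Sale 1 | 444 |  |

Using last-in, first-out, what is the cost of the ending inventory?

Sale 1 (444) [LIFO — newest first]: 90 @ $6 + 79 @ $5 + 117 @ $5 + 158 @ $10 = $3,100
Ending inventory: 67 @ $9 + 236 @ $10 = $2,963
Check: goods available $6,063 = COGS $3,100 + ending $2,963

Ending inventory = $2,963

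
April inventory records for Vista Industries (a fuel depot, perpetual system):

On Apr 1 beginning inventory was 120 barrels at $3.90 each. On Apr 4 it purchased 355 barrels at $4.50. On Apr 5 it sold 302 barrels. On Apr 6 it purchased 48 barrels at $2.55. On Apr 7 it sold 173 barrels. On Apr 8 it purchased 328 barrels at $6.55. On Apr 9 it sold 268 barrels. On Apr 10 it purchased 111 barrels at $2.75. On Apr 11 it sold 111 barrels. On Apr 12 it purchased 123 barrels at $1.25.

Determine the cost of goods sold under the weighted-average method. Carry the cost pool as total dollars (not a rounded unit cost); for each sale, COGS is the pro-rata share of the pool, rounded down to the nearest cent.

COGS = $4,159.78

After Apr 1: 120 on hand, pool $468.00 (≈ $3.9000 each)
After Apr 4: 475 on hand, pool $2,065.50 (≈ $4.3484 each)
Apr 5, sell 302: 302/475 × $2,065.50 → $1,313.22
After Apr 6: 221 on hand, pool $874.68 (≈ $3.9578 each)
Apr 7, sell 173: 173/221 × $874.68 → $684.70
After Apr 8: 376 on hand, pool $2,338.38 (≈ $6.2191 each)
Apr 9, sell 268: 268/376 × $2,338.38 → $1,666.71
After Apr 10: 219 on hand, pool $976.92 (≈ $4.4608 each)
Apr 11, sell 111: 111/219 × $976.92 → $495.15
After Apr 12: 231 on hand, pool $635.52 (≈ $2.7512 each)
Total COGS = $1,313.22 + $684.70 + $1,666.71 + $495.15 = $4,159.78
Ending inventory (cost pool remaining) = $635.52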